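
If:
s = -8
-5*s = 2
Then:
No Solution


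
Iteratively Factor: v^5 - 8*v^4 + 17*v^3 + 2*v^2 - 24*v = (v + 1)*(v^4 - 9*v^3 + 26*v^2 - 24*v) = (v - 3)*(v + 1)*(v^3 - 6*v^2 + 8*v) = (v - 3)*(v - 2)*(v + 1)*(v^2 - 4*v) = (v - 4)*(v - 3)*(v - 2)*(v + 1)*(v)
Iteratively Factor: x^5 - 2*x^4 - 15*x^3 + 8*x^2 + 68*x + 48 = (x + 2)*(x^4 - 4*x^3 - 7*x^2 + 22*x + 24) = (x + 2)^2*(x^3 - 6*x^2 + 5*x + 12) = (x + 1)*(x + 2)^2*(x^2 - 7*x + 12) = (x - 3)*(x + 1)*(x + 2)^2*(x - 4)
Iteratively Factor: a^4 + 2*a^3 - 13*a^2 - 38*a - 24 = (a - 4)*(a^3 + 6*a^2 + 11*a + 6) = (a - 4)*(a + 2)*(a^2 + 4*a + 3) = (a - 4)*(a + 2)*(a + 3)*(a + 1)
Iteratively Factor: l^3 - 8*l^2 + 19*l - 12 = (l - 4)*(l^2 - 4*l + 3) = (l - 4)*(l - 3)*(l - 1)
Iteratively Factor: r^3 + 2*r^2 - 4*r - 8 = (r - 2)*(r^2 + 4*r + 4) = (r - 2)*(r + 2)*(r + 2)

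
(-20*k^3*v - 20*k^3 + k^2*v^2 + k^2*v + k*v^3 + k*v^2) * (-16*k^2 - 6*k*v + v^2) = 320*k^5*v + 320*k^5 + 104*k^4*v^2 + 104*k^4*v - 42*k^3*v^3 - 42*k^3*v^2 - 5*k^2*v^4 - 5*k^2*v^3 + k*v^5 + k*v^4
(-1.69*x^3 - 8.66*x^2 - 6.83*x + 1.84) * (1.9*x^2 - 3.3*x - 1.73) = -3.211*x^5 - 10.877*x^4 + 18.5247*x^3 + 41.0168*x^2 + 5.7439*x - 3.1832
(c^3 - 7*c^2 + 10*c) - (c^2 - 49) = c^3 - 8*c^2 + 10*c + 49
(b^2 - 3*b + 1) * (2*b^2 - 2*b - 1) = 2*b^4 - 8*b^3 + 7*b^2 + b - 1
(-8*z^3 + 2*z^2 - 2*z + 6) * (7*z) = -56*z^4 + 14*z^3 - 14*z^2 + 42*z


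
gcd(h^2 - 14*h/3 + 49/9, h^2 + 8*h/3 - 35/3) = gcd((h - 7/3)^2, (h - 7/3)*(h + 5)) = h - 7/3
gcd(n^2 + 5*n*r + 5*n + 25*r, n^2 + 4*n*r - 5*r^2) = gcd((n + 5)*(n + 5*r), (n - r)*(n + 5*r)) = n + 5*r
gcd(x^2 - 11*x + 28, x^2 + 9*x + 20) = 1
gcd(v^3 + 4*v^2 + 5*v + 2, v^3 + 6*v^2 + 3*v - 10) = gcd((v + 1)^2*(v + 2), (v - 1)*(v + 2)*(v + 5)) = v + 2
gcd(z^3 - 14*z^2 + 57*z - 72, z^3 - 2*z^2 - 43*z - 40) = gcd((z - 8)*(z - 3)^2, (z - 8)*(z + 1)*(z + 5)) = z - 8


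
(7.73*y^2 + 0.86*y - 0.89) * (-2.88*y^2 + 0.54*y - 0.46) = -22.2624*y^4 + 1.6974*y^3 - 0.5282*y^2 - 0.8762*y + 0.4094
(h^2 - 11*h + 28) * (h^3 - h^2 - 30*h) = h^5 - 12*h^4 + 9*h^3 + 302*h^2 - 840*h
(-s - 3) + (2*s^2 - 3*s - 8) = 2*s^2 - 4*s - 11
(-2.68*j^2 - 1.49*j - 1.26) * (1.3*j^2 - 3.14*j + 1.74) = -3.484*j^4 + 6.4782*j^3 - 1.6226*j^2 + 1.3638*j - 2.1924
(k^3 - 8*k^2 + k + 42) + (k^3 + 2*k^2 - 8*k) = 2*k^3 - 6*k^2 - 7*k + 42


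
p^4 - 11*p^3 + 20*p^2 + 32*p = p*(p - 8)*(p - 4)*(p + 1)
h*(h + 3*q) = h^2 + 3*h*q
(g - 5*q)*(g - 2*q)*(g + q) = g^3 - 6*g^2*q + 3*g*q^2 + 10*q^3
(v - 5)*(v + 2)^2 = v^3 - v^2 - 16*v - 20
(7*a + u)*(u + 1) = 7*a*u + 7*a + u^2 + u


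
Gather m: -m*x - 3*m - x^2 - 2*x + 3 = m*(-x - 3) - x^2 - 2*x + 3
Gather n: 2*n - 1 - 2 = 2*n - 3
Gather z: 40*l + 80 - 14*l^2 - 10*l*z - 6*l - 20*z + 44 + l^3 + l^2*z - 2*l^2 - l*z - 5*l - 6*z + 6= l^3 - 16*l^2 + 29*l + z*(l^2 - 11*l - 26) + 130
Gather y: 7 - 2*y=7 - 2*y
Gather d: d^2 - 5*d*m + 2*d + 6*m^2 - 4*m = d^2 + d*(2 - 5*m) + 6*m^2 - 4*m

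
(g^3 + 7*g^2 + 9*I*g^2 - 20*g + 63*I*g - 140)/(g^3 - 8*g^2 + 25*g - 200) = (g^2 + g*(7 + 4*I) + 28*I)/(g^2 - g*(8 + 5*I) + 40*I)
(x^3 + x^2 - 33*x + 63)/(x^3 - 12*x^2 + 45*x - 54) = (x + 7)/(x - 6)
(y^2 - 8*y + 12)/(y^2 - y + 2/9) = 9*(y^2 - 8*y + 12)/(9*y^2 - 9*y + 2)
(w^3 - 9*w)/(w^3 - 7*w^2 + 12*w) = (w + 3)/(w - 4)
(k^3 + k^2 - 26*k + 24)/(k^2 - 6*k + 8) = (k^2 + 5*k - 6)/(k - 2)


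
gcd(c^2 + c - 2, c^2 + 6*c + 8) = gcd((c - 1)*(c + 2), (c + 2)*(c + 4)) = c + 2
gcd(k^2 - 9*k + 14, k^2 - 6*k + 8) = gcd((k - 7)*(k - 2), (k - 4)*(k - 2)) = k - 2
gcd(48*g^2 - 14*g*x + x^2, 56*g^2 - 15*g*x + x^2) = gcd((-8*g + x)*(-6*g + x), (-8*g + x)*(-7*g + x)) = -8*g + x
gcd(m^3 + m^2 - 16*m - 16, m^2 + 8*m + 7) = m + 1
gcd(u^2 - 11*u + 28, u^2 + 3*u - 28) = u - 4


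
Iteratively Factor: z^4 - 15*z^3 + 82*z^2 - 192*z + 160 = (z - 2)*(z^3 - 13*z^2 + 56*z - 80) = (z - 4)*(z - 2)*(z^2 - 9*z + 20) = (z - 5)*(z - 4)*(z - 2)*(z - 4)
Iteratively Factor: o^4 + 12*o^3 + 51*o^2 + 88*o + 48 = (o + 3)*(o^3 + 9*o^2 + 24*o + 16) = (o + 3)*(o + 4)*(o^2 + 5*o + 4) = (o + 3)*(o + 4)^2*(o + 1)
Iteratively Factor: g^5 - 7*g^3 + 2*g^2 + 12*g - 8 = (g - 2)*(g^4 + 2*g^3 - 3*g^2 - 4*g + 4) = (g - 2)*(g + 2)*(g^3 - 3*g + 2) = (g - 2)*(g + 2)^2*(g^2 - 2*g + 1) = (g - 2)*(g - 1)*(g + 2)^2*(g - 1)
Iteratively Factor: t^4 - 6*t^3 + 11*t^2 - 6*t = (t)*(t^3 - 6*t^2 + 11*t - 6) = t*(t - 3)*(t^2 - 3*t + 2) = t*(t - 3)*(t - 1)*(t - 2)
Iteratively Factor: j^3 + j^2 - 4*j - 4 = (j + 1)*(j^2 - 4) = (j - 2)*(j + 1)*(j + 2)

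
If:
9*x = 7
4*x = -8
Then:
No Solution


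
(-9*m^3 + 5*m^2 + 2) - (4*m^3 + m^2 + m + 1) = -13*m^3 + 4*m^2 - m + 1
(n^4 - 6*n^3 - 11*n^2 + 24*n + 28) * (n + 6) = n^5 - 47*n^3 - 42*n^2 + 172*n + 168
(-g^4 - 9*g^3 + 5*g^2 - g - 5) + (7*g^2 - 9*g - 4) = -g^4 - 9*g^3 + 12*g^2 - 10*g - 9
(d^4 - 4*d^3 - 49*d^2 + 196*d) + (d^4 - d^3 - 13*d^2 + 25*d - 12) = 2*d^4 - 5*d^3 - 62*d^2 + 221*d - 12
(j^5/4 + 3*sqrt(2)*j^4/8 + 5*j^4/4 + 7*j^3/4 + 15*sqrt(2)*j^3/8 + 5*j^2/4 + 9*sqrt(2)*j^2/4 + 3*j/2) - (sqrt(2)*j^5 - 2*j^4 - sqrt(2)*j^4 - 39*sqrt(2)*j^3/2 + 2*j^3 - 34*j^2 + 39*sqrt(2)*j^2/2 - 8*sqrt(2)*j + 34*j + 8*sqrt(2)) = -sqrt(2)*j^5 + j^5/4 + 11*sqrt(2)*j^4/8 + 13*j^4/4 - j^3/4 + 171*sqrt(2)*j^3/8 - 69*sqrt(2)*j^2/4 + 141*j^2/4 - 65*j/2 + 8*sqrt(2)*j - 8*sqrt(2)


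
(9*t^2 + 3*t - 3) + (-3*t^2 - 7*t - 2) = 6*t^2 - 4*t - 5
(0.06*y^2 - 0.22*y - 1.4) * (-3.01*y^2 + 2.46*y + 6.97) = -0.1806*y^4 + 0.8098*y^3 + 4.091*y^2 - 4.9774*y - 9.758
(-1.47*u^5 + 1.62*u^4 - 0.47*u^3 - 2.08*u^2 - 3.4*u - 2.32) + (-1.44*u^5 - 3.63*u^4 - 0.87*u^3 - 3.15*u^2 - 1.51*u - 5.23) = -2.91*u^5 - 2.01*u^4 - 1.34*u^3 - 5.23*u^2 - 4.91*u - 7.55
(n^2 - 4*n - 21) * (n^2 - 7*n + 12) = n^4 - 11*n^3 + 19*n^2 + 99*n - 252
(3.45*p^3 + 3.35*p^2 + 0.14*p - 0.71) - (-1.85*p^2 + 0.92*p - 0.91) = 3.45*p^3 + 5.2*p^2 - 0.78*p + 0.2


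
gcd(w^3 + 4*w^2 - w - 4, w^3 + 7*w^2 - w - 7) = w^2 - 1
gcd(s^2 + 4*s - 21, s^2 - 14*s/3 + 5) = s - 3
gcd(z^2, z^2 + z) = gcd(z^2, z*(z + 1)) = z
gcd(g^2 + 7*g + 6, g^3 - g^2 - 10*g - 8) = g + 1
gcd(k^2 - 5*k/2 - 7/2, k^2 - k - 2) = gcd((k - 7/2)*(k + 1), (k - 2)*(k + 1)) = k + 1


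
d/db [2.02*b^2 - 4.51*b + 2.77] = 4.04*b - 4.51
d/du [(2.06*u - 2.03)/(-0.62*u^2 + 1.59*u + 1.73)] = (1.2772*u^2 - 2.5172*u + 6.7915)/(0.3844*u^4 - 1.9716*u^3 + 0.3829*u^2 + 5.5014*u + 2.9929)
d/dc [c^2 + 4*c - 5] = 2*c + 4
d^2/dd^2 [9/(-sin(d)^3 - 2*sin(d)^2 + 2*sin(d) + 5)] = 9*(9*sin(d)^6 + 22*sin(d)^5 + sin(d)^3 + 32*sin(d)^2 - 16*sin(d) - 28)/(sin(d)^3 + 2*sin(d)^2 - 2*sin(d) - 5)^3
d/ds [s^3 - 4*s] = 3*s^2 - 4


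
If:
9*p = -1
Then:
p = -1/9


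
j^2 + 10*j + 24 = (j + 4)*(j + 6)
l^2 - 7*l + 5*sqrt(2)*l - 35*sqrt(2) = (l - 7)*(l + 5*sqrt(2))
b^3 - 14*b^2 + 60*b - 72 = (b - 6)^2*(b - 2)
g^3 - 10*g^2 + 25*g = g*(g - 5)^2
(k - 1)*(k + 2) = k^2 + k - 2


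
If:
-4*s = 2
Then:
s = -1/2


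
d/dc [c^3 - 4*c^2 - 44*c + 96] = 3*c^2 - 8*c - 44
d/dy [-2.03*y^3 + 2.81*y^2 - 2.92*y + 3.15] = -6.09*y^2 + 5.62*y - 2.92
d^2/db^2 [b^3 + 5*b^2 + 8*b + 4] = 6*b + 10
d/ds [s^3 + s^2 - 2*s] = 3*s^2 + 2*s - 2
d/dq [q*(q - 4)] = 2*q - 4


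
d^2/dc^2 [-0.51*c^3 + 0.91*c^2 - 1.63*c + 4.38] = 1.82 - 3.06*c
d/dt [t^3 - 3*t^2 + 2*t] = 3*t^2 - 6*t + 2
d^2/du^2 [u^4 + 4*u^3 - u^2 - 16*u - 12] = 12*u^2 + 24*u - 2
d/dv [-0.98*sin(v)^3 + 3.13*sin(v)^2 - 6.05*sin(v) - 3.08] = (-2.94*sin(v)^2 + 6.26*sin(v) - 6.05)*cos(v)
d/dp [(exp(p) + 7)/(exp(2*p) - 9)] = (-2*(exp(p) + 7)*exp(p) + exp(2*p) - 9)*exp(p)/(exp(2*p) - 9)^2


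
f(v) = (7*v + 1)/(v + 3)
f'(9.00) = 0.14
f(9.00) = 5.33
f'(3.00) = 0.56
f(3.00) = 3.67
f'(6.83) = 0.21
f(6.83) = 4.97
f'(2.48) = 0.67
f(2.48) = 3.35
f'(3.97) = 0.41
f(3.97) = 4.13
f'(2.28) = 0.72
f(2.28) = 3.21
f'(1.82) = 0.86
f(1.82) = 2.85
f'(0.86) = 1.34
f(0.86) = 1.82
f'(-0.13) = 2.43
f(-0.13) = 0.03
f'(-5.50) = 3.20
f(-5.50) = 15.00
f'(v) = 7/(v + 3) - (7*v + 1)/(v + 3)^2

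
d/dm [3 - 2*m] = -2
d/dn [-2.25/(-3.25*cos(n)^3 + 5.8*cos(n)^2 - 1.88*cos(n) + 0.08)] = (21.9375*cos(n)^2 - 26.1*cos(n) + 4.23)*sin(n)/(3.25*cos(n)^3 - 5.8*cos(n)^2 + 1.88*cos(n) - 0.08)^2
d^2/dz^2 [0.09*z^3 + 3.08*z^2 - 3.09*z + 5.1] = 0.54*z + 6.16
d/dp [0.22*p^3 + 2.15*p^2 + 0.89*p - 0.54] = 0.66*p^2 + 4.3*p + 0.89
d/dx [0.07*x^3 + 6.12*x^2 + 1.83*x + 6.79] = 0.21*x^2 + 12.24*x + 1.83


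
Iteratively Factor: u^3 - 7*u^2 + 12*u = (u - 3)*(u^2 - 4*u) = (u - 4)*(u - 3)*(u)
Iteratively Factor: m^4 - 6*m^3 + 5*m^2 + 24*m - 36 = (m - 2)*(m^3 - 4*m^2 - 3*m + 18) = (m - 3)*(m - 2)*(m^2 - m - 6) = (m - 3)^2*(m - 2)*(m + 2)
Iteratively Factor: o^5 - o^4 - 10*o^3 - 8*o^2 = (o + 2)*(o^4 - 3*o^3 - 4*o^2) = o*(o + 2)*(o^3 - 3*o^2 - 4*o) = o^2*(o + 2)*(o^2 - 3*o - 4) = o^2*(o + 1)*(o + 2)*(o - 4)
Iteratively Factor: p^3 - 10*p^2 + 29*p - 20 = (p - 5)*(p^2 - 5*p + 4) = (p - 5)*(p - 1)*(p - 4)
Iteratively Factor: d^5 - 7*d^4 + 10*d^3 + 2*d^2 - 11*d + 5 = (d - 1)*(d^4 - 6*d^3 + 4*d^2 + 6*d - 5) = (d - 1)*(d + 1)*(d^3 - 7*d^2 + 11*d - 5) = (d - 1)^2*(d + 1)*(d^2 - 6*d + 5) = (d - 5)*(d - 1)^2*(d + 1)*(d - 1)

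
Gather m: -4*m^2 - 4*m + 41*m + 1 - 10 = -4*m^2 + 37*m - 9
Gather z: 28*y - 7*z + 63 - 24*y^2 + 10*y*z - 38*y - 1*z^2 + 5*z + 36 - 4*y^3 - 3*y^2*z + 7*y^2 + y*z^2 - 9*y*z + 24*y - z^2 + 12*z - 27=-4*y^3 - 17*y^2 + 14*y + z^2*(y - 2) + z*(-3*y^2 + y + 10) + 72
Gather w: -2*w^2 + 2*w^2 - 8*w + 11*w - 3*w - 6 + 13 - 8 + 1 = 0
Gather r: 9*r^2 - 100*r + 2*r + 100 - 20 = 9*r^2 - 98*r + 80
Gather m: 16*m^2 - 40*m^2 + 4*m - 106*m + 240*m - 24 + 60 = -24*m^2 + 138*m + 36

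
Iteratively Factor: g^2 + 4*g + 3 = (g + 3)*(g + 1)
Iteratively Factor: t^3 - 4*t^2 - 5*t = (t + 1)*(t^2 - 5*t) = (t - 5)*(t + 1)*(t)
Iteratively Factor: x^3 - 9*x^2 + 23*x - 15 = (x - 1)*(x^2 - 8*x + 15) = (x - 5)*(x - 1)*(x - 3)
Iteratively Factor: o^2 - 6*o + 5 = (o - 1)*(o - 5)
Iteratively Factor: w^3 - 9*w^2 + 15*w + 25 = (w - 5)*(w^2 - 4*w - 5) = (w - 5)*(w + 1)*(w - 5)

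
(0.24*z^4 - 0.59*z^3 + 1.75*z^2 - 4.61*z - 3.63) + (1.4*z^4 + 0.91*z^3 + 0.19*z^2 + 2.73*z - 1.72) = 1.64*z^4 + 0.32*z^3 + 1.94*z^2 - 1.88*z - 5.35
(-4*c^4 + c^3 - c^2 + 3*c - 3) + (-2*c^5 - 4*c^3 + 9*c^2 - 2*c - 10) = -2*c^5 - 4*c^4 - 3*c^3 + 8*c^2 + c - 13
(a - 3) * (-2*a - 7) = -2*a^2 - a + 21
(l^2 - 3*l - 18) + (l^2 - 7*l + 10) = 2*l^2 - 10*l - 8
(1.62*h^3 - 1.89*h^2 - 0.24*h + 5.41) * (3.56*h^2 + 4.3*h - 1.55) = 5.7672*h^5 + 0.2376*h^4 - 11.4924*h^3 + 21.1571*h^2 + 23.635*h - 8.3855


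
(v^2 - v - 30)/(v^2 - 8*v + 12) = (v + 5)/(v - 2)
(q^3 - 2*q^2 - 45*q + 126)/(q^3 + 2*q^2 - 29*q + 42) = (q - 6)/(q - 2)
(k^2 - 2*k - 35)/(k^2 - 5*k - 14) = (k + 5)/(k + 2)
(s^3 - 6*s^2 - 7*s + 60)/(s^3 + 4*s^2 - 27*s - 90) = (s - 4)/(s + 6)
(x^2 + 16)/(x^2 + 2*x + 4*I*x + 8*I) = (x - 4*I)/(x + 2)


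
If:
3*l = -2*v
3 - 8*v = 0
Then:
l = -1/4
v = 3/8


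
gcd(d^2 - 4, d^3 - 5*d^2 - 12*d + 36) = d - 2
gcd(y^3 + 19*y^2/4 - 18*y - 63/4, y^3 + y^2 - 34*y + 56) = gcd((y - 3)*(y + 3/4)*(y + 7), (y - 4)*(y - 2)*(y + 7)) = y + 7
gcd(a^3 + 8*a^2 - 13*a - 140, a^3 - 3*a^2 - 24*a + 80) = a^2 + a - 20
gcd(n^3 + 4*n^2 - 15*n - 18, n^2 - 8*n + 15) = n - 3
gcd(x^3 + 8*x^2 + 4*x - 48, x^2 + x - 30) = x + 6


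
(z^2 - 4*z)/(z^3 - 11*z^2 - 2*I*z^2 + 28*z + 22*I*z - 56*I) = z/(z^2 - z*(7 + 2*I) + 14*I)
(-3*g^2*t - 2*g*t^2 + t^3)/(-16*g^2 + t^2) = t*(3*g^2 + 2*g*t - t^2)/(16*g^2 - t^2)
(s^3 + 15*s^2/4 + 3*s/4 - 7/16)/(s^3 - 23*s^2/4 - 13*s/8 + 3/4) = (s + 7/2)/(s - 6)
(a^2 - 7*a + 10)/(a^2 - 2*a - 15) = (a - 2)/(a + 3)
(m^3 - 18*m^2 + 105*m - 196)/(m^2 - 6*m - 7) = (m^2 - 11*m + 28)/(m + 1)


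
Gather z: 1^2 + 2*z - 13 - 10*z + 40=28 - 8*z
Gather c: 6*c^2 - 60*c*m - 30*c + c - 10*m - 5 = 6*c^2 + c*(-60*m - 29) - 10*m - 5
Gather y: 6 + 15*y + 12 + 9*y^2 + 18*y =9*y^2 + 33*y + 18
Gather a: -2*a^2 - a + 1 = -2*a^2 - a + 1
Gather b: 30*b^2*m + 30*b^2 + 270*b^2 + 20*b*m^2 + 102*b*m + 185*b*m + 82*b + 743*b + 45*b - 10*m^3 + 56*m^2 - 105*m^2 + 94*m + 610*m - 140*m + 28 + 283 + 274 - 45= b^2*(30*m + 300) + b*(20*m^2 + 287*m + 870) - 10*m^3 - 49*m^2 + 564*m + 540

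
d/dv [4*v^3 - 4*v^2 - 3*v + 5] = 12*v^2 - 8*v - 3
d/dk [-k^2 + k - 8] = 1 - 2*k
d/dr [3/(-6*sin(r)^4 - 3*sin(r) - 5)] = 9*(8*sin(r)^3 + 1)*cos(r)/(6*sin(r)^4 + 3*sin(r) + 5)^2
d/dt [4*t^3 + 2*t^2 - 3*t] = 12*t^2 + 4*t - 3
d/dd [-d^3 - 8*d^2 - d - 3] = -3*d^2 - 16*d - 1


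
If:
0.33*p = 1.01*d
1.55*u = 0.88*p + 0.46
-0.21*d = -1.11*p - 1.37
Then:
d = -0.43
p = -1.32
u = -0.45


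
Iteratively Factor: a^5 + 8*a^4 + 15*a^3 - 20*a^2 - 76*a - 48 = (a + 2)*(a^4 + 6*a^3 + 3*a^2 - 26*a - 24) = (a + 2)*(a + 3)*(a^3 + 3*a^2 - 6*a - 8) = (a + 2)*(a + 3)*(a + 4)*(a^2 - a - 2) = (a - 2)*(a + 2)*(a + 3)*(a + 4)*(a + 1)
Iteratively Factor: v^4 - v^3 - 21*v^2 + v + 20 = (v - 5)*(v^3 + 4*v^2 - v - 4) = (v - 5)*(v + 1)*(v^2 + 3*v - 4) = (v - 5)*(v - 1)*(v + 1)*(v + 4)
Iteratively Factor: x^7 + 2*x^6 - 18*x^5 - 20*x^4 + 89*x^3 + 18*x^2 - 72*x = (x - 3)*(x^6 + 5*x^5 - 3*x^4 - 29*x^3 + 2*x^2 + 24*x) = x*(x - 3)*(x^5 + 5*x^4 - 3*x^3 - 29*x^2 + 2*x + 24) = x*(x - 3)*(x + 4)*(x^4 + x^3 - 7*x^2 - x + 6) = x*(x - 3)*(x - 1)*(x + 4)*(x^3 + 2*x^2 - 5*x - 6) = x*(x - 3)*(x - 2)*(x - 1)*(x + 4)*(x^2 + 4*x + 3) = x*(x - 3)*(x - 2)*(x - 1)*(x + 3)*(x + 4)*(x + 1)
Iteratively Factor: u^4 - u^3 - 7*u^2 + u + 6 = (u + 1)*(u^3 - 2*u^2 - 5*u + 6) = (u - 1)*(u + 1)*(u^2 - u - 6) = (u - 1)*(u + 1)*(u + 2)*(u - 3)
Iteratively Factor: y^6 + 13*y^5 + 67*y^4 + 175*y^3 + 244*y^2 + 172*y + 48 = (y + 1)*(y^5 + 12*y^4 + 55*y^3 + 120*y^2 + 124*y + 48) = (y + 1)*(y + 2)*(y^4 + 10*y^3 + 35*y^2 + 50*y + 24) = (y + 1)*(y + 2)*(y + 4)*(y^3 + 6*y^2 + 11*y + 6) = (y + 1)*(y + 2)^2*(y + 4)*(y^2 + 4*y + 3) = (y + 1)^2*(y + 2)^2*(y + 4)*(y + 3)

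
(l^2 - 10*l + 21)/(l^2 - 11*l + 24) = (l - 7)/(l - 8)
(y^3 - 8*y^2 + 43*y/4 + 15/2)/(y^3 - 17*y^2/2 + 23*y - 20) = (y^2 - 11*y/2 - 3)/(y^2 - 6*y + 8)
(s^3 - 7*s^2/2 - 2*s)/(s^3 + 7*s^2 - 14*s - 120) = s*(2*s + 1)/(2*(s^2 + 11*s + 30))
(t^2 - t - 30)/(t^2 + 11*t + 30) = (t - 6)/(t + 6)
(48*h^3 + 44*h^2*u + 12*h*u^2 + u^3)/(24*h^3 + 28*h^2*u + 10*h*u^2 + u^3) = (4*h + u)/(2*h + u)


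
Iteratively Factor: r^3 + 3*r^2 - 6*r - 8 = (r + 1)*(r^2 + 2*r - 8) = (r - 2)*(r + 1)*(r + 4)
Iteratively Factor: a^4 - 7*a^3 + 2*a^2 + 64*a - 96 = (a - 2)*(a^3 - 5*a^2 - 8*a + 48) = (a - 4)*(a - 2)*(a^2 - a - 12) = (a - 4)^2*(a - 2)*(a + 3)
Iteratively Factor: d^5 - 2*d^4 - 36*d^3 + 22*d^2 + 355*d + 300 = (d + 3)*(d^4 - 5*d^3 - 21*d^2 + 85*d + 100) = (d - 5)*(d + 3)*(d^3 - 21*d - 20) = (d - 5)^2*(d + 3)*(d^2 + 5*d + 4) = (d - 5)^2*(d + 3)*(d + 4)*(d + 1)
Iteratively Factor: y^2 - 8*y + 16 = (y - 4)*(y - 4)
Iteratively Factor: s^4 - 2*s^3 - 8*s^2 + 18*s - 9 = (s + 3)*(s^3 - 5*s^2 + 7*s - 3) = (s - 3)*(s + 3)*(s^2 - 2*s + 1) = (s - 3)*(s - 1)*(s + 3)*(s - 1)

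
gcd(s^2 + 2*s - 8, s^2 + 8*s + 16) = s + 4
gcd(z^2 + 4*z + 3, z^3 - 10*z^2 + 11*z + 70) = 1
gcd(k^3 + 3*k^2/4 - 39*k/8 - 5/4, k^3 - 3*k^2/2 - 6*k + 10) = k^2 + k/2 - 5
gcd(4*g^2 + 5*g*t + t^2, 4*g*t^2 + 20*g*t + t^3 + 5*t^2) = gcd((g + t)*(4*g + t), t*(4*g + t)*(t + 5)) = 4*g + t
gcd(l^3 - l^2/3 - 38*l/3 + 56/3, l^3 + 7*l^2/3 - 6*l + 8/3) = l + 4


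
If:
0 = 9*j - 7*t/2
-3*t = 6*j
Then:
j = 0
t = 0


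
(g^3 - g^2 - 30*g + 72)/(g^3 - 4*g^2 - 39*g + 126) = (g - 4)/(g - 7)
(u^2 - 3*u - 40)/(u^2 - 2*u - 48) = (u + 5)/(u + 6)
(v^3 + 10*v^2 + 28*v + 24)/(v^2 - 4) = (v^2 + 8*v + 12)/(v - 2)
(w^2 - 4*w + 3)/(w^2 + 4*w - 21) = (w - 1)/(w + 7)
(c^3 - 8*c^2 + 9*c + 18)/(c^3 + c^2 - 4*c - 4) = (c^2 - 9*c + 18)/(c^2 - 4)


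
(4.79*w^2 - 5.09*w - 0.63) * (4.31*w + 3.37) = 20.6449*w^3 - 5.7956*w^2 - 19.8686*w - 2.1231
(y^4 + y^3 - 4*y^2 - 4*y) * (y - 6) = y^5 - 5*y^4 - 10*y^3 + 20*y^2 + 24*y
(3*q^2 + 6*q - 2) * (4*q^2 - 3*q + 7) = 12*q^4 + 15*q^3 - 5*q^2 + 48*q - 14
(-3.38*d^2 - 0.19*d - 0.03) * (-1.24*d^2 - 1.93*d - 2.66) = 4.1912*d^4 + 6.759*d^3 + 9.3947*d^2 + 0.5633*d + 0.0798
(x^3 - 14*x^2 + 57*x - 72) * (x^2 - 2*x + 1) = x^5 - 16*x^4 + 86*x^3 - 200*x^2 + 201*x - 72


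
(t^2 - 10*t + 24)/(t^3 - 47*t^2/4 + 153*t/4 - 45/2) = 4*(t - 4)/(4*t^2 - 23*t + 15)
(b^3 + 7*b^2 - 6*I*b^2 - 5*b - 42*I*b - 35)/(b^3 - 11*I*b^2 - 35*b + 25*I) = (b + 7)/(b - 5*I)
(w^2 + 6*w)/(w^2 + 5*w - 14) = w*(w + 6)/(w^2 + 5*w - 14)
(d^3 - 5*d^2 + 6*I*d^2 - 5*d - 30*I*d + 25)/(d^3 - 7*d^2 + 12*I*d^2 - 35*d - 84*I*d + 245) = (d^2 + d*(-5 + I) - 5*I)/(d^2 + 7*d*(-1 + I) - 49*I)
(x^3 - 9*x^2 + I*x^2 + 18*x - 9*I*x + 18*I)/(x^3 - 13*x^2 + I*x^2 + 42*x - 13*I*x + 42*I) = (x - 3)/(x - 7)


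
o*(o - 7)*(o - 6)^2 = o^4 - 19*o^3 + 120*o^2 - 252*o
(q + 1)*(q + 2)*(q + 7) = q^3 + 10*q^2 + 23*q + 14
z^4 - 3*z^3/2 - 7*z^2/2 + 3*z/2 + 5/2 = (z - 5/2)*(z - 1)*(z + 1)^2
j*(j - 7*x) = j^2 - 7*j*x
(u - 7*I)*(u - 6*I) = u^2 - 13*I*u - 42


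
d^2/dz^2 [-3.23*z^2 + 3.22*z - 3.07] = -6.46000000000000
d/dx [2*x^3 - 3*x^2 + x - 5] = 6*x^2 - 6*x + 1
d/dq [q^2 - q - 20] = 2*q - 1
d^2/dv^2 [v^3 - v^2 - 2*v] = 6*v - 2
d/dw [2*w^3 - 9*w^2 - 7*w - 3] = 6*w^2 - 18*w - 7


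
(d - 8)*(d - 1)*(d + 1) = d^3 - 8*d^2 - d + 8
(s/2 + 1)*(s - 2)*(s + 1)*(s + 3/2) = s^4/2 + 5*s^3/4 - 5*s^2/4 - 5*s - 3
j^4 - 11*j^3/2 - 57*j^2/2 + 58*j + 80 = (j - 8)*(j - 5/2)*(j + 1)*(j + 4)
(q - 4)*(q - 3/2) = q^2 - 11*q/2 + 6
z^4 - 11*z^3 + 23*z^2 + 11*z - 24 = (z - 8)*(z - 3)*(z - 1)*(z + 1)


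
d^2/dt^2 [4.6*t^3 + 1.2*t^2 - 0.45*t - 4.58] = 27.6*t + 2.4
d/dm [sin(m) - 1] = cos(m)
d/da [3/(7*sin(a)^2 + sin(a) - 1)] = -3*(14*sin(a) + 1)*cos(a)/(7*sin(a)^2 + sin(a) - 1)^2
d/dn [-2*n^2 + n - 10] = 1 - 4*n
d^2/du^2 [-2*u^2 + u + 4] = -4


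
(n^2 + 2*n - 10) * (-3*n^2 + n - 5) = -3*n^4 - 5*n^3 + 27*n^2 - 20*n + 50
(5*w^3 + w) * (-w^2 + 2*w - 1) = -5*w^5 + 10*w^4 - 6*w^3 + 2*w^2 - w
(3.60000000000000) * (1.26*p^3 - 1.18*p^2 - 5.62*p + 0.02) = 4.536*p^3 - 4.248*p^2 - 20.232*p + 0.072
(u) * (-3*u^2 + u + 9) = -3*u^3 + u^2 + 9*u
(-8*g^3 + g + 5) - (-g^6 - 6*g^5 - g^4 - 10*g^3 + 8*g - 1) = g^6 + 6*g^5 + g^4 + 2*g^3 - 7*g + 6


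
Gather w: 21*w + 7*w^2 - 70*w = 7*w^2 - 49*w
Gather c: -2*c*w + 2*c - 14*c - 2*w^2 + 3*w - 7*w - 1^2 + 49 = c*(-2*w - 12) - 2*w^2 - 4*w + 48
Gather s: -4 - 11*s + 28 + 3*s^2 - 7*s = 3*s^2 - 18*s + 24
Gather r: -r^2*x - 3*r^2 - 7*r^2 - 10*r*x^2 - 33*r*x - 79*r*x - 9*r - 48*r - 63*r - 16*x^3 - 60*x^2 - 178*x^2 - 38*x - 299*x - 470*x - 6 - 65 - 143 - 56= r^2*(-x - 10) + r*(-10*x^2 - 112*x - 120) - 16*x^3 - 238*x^2 - 807*x - 270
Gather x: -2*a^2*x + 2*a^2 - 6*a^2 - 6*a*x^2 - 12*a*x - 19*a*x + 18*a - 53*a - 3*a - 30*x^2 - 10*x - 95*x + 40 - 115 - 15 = -4*a^2 - 38*a + x^2*(-6*a - 30) + x*(-2*a^2 - 31*a - 105) - 90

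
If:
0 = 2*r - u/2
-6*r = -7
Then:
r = 7/6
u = 14/3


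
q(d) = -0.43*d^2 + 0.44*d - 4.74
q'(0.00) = 0.44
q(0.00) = -4.74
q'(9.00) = -7.30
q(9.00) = -35.61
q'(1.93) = -1.22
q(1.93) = -5.49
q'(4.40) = -3.34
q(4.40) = -11.13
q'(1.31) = -0.69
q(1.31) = -4.90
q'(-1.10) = 1.39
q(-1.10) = -5.74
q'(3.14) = -2.26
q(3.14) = -7.60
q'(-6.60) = 6.12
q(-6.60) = -26.37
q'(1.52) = -0.87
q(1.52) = -5.06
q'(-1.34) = 1.59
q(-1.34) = -6.10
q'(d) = 0.44 - 0.86*d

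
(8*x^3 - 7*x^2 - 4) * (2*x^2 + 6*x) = 16*x^5 + 34*x^4 - 42*x^3 - 8*x^2 - 24*x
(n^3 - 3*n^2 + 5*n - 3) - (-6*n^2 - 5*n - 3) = n^3 + 3*n^2 + 10*n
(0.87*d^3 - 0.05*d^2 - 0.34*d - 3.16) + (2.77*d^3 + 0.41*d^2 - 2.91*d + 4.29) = 3.64*d^3 + 0.36*d^2 - 3.25*d + 1.13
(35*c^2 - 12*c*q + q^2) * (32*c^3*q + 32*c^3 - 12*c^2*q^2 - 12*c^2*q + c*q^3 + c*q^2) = 1120*c^5*q + 1120*c^5 - 804*c^4*q^2 - 804*c^4*q + 211*c^3*q^3 + 211*c^3*q^2 - 24*c^2*q^4 - 24*c^2*q^3 + c*q^5 + c*q^4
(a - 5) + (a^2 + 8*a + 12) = a^2 + 9*a + 7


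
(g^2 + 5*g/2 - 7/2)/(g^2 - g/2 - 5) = (-2*g^2 - 5*g + 7)/(-2*g^2 + g + 10)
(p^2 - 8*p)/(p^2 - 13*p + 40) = p/(p - 5)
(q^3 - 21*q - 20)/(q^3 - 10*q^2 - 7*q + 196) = (q^2 - 4*q - 5)/(q^2 - 14*q + 49)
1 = 1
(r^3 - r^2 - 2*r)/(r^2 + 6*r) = (r^2 - r - 2)/(r + 6)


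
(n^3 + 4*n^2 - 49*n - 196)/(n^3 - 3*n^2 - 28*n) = (n + 7)/n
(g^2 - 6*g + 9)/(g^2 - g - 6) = (g - 3)/(g + 2)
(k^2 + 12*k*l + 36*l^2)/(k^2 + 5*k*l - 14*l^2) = (k^2 + 12*k*l + 36*l^2)/(k^2 + 5*k*l - 14*l^2)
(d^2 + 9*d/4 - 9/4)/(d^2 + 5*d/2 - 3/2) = (4*d - 3)/(2*(2*d - 1))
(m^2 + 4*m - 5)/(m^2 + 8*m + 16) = (m^2 + 4*m - 5)/(m^2 + 8*m + 16)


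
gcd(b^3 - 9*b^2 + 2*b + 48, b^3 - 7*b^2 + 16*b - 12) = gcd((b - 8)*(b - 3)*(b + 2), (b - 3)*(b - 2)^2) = b - 3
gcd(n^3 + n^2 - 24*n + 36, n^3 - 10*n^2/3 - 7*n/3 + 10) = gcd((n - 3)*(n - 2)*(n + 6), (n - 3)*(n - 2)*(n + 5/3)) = n^2 - 5*n + 6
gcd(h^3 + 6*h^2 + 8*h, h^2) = h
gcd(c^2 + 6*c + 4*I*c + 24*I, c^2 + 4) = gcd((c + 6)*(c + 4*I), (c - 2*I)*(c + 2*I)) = 1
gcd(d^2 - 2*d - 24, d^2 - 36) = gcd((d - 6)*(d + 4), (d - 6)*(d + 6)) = d - 6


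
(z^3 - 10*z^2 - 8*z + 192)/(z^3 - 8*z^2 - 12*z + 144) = (z - 8)/(z - 6)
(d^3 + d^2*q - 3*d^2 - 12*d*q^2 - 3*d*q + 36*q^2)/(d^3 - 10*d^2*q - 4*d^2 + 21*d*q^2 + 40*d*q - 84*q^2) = (-d^2 - 4*d*q + 3*d + 12*q)/(-d^2 + 7*d*q + 4*d - 28*q)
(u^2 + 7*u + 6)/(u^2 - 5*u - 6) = (u + 6)/(u - 6)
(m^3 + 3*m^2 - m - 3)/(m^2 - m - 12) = (m^2 - 1)/(m - 4)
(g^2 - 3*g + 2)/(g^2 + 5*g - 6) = (g - 2)/(g + 6)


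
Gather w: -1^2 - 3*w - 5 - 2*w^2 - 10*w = -2*w^2 - 13*w - 6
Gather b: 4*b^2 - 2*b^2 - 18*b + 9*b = 2*b^2 - 9*b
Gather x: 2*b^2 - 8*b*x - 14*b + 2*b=2*b^2 - 8*b*x - 12*b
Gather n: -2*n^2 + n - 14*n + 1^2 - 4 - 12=-2*n^2 - 13*n - 15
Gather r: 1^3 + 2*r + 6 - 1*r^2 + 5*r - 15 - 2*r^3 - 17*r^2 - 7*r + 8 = -2*r^3 - 18*r^2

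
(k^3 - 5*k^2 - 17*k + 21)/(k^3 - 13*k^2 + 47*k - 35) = (k + 3)/(k - 5)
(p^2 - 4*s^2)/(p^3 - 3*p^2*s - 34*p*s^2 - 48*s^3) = (p - 2*s)/(p^2 - 5*p*s - 24*s^2)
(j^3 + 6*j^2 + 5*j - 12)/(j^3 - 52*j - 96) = (-j^3 - 6*j^2 - 5*j + 12)/(-j^3 + 52*j + 96)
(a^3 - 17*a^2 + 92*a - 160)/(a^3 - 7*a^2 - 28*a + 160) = (a - 5)/(a + 5)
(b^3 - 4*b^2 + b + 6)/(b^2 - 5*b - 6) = (b^2 - 5*b + 6)/(b - 6)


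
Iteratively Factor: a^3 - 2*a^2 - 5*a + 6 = (a + 2)*(a^2 - 4*a + 3) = (a - 3)*(a + 2)*(a - 1)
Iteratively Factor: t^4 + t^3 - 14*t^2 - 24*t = (t + 3)*(t^3 - 2*t^2 - 8*t) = t*(t + 3)*(t^2 - 2*t - 8) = t*(t + 2)*(t + 3)*(t - 4)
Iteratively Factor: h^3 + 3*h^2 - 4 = (h + 2)*(h^2 + h - 2) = (h + 2)^2*(h - 1)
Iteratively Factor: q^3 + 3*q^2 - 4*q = (q + 4)*(q^2 - q) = q*(q + 4)*(q - 1)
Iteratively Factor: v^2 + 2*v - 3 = (v - 1)*(v + 3)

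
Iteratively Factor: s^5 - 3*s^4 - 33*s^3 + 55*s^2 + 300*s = (s)*(s^4 - 3*s^3 - 33*s^2 + 55*s + 300) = s*(s - 5)*(s^3 + 2*s^2 - 23*s - 60) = s*(s - 5)^2*(s^2 + 7*s + 12) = s*(s - 5)^2*(s + 4)*(s + 3)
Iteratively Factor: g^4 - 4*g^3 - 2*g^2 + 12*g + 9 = (g + 1)*(g^3 - 5*g^2 + 3*g + 9) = (g - 3)*(g + 1)*(g^2 - 2*g - 3) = (g - 3)^2*(g + 1)*(g + 1)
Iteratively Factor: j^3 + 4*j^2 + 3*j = (j + 1)*(j^2 + 3*j) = (j + 1)*(j + 3)*(j)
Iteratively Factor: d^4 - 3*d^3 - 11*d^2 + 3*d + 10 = (d - 1)*(d^3 - 2*d^2 - 13*d - 10) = (d - 1)*(d + 1)*(d^2 - 3*d - 10) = (d - 5)*(d - 1)*(d + 1)*(d + 2)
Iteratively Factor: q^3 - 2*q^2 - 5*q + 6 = (q - 1)*(q^2 - q - 6) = (q - 3)*(q - 1)*(q + 2)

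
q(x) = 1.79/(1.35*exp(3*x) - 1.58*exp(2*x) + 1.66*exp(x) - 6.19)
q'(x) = 1.79*(-4.05*exp(3*x) + 3.16*exp(2*x) - 1.66*exp(x))/(1.35*exp(3*x) - 1.58*exp(2*x) + 1.66*exp(x) - 6.19)^2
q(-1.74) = -0.30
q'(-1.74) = -0.01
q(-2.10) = -0.30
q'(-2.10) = -0.01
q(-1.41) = -0.31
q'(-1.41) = -0.01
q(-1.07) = -0.31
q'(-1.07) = -0.02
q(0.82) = 0.34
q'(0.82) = -2.28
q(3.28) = 0.00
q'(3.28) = -0.00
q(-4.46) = -0.29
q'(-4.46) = -0.00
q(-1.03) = -0.31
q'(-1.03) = -0.02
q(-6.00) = -0.29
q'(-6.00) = 0.00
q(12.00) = 0.00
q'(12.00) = 0.00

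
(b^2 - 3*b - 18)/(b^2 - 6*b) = (b + 3)/b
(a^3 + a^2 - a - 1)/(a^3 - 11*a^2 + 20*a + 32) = (a^2 - 1)/(a^2 - 12*a + 32)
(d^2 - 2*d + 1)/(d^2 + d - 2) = (d - 1)/(d + 2)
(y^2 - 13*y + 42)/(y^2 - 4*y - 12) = (y - 7)/(y + 2)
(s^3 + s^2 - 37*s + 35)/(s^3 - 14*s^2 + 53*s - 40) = (s + 7)/(s - 8)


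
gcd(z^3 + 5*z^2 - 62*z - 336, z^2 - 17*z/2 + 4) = z - 8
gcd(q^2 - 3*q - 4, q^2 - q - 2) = q + 1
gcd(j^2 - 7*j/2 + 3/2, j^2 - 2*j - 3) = j - 3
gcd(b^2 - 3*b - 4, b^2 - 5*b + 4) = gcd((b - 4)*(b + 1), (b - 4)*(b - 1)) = b - 4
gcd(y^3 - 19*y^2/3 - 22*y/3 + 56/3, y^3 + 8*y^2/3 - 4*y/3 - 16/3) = y^2 + 2*y/3 - 8/3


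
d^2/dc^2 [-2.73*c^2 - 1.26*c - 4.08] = -5.46000000000000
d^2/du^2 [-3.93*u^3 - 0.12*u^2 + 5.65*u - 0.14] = -23.58*u - 0.24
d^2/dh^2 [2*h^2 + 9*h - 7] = 4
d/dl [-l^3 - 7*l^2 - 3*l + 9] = -3*l^2 - 14*l - 3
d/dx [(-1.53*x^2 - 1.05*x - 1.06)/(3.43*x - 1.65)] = (-5.2479*x^2 + 5.049*x + 5.3683)/(11.7649*x^2 - 11.319*x + 2.7225)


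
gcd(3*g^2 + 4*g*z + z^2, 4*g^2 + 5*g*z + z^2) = g + z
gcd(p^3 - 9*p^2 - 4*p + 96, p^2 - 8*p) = p - 8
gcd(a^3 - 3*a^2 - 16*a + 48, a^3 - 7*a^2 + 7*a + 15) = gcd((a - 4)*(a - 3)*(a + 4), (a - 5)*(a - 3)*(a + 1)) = a - 3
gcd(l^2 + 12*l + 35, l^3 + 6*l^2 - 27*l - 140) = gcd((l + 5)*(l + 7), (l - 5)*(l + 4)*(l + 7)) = l + 7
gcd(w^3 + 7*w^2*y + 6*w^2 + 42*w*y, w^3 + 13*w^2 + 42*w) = w^2 + 6*w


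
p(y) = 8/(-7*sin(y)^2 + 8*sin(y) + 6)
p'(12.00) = -1104.20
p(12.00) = -25.98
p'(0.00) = -1.78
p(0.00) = 1.33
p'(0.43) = -0.24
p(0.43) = 0.99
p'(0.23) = -0.67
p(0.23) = 1.07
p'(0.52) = -0.11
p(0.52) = 0.97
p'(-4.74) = 0.03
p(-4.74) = 1.14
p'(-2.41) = 16.95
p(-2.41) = -3.24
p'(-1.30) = -0.68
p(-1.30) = -0.97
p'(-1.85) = 0.71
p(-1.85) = -0.98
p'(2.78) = 0.36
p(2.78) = 1.01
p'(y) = 8*(14*sin(y)*cos(y) - 8*cos(y))/(-7*sin(y)^2 + 8*sin(y) + 6)^2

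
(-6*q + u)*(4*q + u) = -24*q^2 - 2*q*u + u^2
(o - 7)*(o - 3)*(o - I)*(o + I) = o^4 - 10*o^3 + 22*o^2 - 10*o + 21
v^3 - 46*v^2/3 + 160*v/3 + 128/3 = (v - 8)^2*(v + 2/3)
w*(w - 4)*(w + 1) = w^3 - 3*w^2 - 4*w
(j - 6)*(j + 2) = j^2 - 4*j - 12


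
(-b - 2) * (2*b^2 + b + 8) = -2*b^3 - 5*b^2 - 10*b - 16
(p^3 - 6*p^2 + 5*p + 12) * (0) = 0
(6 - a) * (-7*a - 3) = 7*a^2 - 39*a - 18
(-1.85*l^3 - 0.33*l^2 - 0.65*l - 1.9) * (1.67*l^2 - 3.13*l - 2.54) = -3.0895*l^5 + 5.2394*l^4 + 4.6464*l^3 - 0.3003*l^2 + 7.598*l + 4.826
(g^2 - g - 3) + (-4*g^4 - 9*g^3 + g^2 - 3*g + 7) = -4*g^4 - 9*g^3 + 2*g^2 - 4*g + 4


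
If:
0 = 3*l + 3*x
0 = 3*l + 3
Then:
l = -1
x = 1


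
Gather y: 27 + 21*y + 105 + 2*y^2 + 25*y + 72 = 2*y^2 + 46*y + 204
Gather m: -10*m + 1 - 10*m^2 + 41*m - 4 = -10*m^2 + 31*m - 3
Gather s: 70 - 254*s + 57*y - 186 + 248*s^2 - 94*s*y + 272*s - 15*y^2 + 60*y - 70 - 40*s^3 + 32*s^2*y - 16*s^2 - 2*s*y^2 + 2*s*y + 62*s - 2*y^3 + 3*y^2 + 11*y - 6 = -40*s^3 + s^2*(32*y + 232) + s*(-2*y^2 - 92*y + 80) - 2*y^3 - 12*y^2 + 128*y - 192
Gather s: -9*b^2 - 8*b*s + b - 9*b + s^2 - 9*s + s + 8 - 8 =-9*b^2 - 8*b + s^2 + s*(-8*b - 8)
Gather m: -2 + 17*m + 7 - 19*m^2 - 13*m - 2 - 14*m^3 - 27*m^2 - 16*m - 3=-14*m^3 - 46*m^2 - 12*m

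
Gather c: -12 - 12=-24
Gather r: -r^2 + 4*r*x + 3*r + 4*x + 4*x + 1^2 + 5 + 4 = -r^2 + r*(4*x + 3) + 8*x + 10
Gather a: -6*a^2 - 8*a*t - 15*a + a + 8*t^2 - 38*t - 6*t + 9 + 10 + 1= -6*a^2 + a*(-8*t - 14) + 8*t^2 - 44*t + 20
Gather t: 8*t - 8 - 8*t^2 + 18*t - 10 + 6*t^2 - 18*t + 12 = -2*t^2 + 8*t - 6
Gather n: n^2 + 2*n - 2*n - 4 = n^2 - 4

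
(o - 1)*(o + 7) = o^2 + 6*o - 7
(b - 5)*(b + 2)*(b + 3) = b^3 - 19*b - 30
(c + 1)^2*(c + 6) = c^3 + 8*c^2 + 13*c + 6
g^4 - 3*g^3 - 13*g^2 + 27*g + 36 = (g - 4)*(g - 3)*(g + 1)*(g + 3)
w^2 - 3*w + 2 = (w - 2)*(w - 1)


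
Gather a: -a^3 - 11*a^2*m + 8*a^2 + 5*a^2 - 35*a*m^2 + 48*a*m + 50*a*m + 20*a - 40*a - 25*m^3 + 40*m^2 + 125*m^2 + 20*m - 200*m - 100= -a^3 + a^2*(13 - 11*m) + a*(-35*m^2 + 98*m - 20) - 25*m^3 + 165*m^2 - 180*m - 100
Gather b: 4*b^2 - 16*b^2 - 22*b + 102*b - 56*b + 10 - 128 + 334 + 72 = -12*b^2 + 24*b + 288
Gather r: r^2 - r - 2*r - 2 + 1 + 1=r^2 - 3*r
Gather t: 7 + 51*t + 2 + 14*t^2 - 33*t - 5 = 14*t^2 + 18*t + 4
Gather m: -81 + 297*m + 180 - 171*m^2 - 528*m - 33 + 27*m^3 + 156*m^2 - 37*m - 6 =27*m^3 - 15*m^2 - 268*m + 60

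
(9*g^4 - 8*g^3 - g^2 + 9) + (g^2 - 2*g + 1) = 9*g^4 - 8*g^3 - 2*g + 10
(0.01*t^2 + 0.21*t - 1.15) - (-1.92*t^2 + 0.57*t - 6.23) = 1.93*t^2 - 0.36*t + 5.08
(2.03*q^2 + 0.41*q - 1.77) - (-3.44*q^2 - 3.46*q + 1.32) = 5.47*q^2 + 3.87*q - 3.09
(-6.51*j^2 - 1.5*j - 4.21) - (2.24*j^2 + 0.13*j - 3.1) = -8.75*j^2 - 1.63*j - 1.11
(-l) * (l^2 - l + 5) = -l^3 + l^2 - 5*l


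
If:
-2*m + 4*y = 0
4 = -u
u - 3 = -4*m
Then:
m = 7/4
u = -4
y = 7/8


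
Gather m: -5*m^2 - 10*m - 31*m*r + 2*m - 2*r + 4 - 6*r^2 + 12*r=-5*m^2 + m*(-31*r - 8) - 6*r^2 + 10*r + 4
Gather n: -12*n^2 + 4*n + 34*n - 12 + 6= -12*n^2 + 38*n - 6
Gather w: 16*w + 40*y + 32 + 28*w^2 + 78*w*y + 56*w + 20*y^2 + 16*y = 28*w^2 + w*(78*y + 72) + 20*y^2 + 56*y + 32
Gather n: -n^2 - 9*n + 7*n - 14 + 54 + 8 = -n^2 - 2*n + 48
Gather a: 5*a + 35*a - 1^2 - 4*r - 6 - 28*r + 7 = 40*a - 32*r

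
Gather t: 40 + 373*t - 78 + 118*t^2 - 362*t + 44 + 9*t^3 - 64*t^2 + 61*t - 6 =9*t^3 + 54*t^2 + 72*t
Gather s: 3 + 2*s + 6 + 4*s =6*s + 9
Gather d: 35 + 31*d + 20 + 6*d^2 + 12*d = 6*d^2 + 43*d + 55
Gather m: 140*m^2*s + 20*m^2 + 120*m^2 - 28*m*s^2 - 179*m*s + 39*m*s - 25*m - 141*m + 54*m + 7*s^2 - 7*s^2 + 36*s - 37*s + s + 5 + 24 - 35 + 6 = m^2*(140*s + 140) + m*(-28*s^2 - 140*s - 112)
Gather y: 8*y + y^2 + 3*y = y^2 + 11*y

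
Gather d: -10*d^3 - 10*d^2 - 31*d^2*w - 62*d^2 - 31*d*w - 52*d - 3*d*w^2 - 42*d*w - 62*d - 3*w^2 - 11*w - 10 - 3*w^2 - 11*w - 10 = -10*d^3 + d^2*(-31*w - 72) + d*(-3*w^2 - 73*w - 114) - 6*w^2 - 22*w - 20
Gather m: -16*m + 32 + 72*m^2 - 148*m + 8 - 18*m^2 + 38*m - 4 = 54*m^2 - 126*m + 36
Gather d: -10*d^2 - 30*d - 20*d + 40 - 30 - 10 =-10*d^2 - 50*d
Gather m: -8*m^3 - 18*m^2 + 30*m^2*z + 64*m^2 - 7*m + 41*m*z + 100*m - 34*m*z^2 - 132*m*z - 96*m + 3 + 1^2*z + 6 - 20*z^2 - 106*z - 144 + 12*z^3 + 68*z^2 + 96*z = -8*m^3 + m^2*(30*z + 46) + m*(-34*z^2 - 91*z - 3) + 12*z^3 + 48*z^2 - 9*z - 135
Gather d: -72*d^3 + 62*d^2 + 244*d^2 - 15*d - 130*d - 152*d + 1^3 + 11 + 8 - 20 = -72*d^3 + 306*d^2 - 297*d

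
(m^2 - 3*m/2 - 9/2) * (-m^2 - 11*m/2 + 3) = -m^4 - 4*m^3 + 63*m^2/4 + 81*m/4 - 27/2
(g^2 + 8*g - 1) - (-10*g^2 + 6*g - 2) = 11*g^2 + 2*g + 1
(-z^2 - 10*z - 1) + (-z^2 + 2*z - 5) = -2*z^2 - 8*z - 6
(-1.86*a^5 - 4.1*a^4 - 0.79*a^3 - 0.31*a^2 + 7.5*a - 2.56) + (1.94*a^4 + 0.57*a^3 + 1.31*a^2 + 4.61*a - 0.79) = -1.86*a^5 - 2.16*a^4 - 0.22*a^3 + 1.0*a^2 + 12.11*a - 3.35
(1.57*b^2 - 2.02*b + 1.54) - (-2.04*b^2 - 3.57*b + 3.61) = 3.61*b^2 + 1.55*b - 2.07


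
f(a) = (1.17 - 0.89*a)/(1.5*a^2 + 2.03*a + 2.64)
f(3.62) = -0.07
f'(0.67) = -0.30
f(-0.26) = 0.63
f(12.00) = -0.04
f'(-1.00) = 0.03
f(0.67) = 0.12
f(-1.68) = 0.77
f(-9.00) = 0.09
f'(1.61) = -0.07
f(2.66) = -0.06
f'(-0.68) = -0.45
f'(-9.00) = 0.01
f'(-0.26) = -0.76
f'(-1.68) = 0.41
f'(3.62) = 0.00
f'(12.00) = 0.00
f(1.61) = -0.03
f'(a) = (1.17 - 0.89*a)*(-3.0*a - 2.03)/(1.5*a^2 + 2.03*a + 2.64)^2 - 0.89/(1.5*a^2 + 2.03*a + 2.64) = (1.335*a^2 - 3.51*a - 4.7247)/(2.25*a^4 + 6.09*a^3 + 12.0409*a^2 + 10.7184*a + 6.9696)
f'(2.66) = -0.01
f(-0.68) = 0.91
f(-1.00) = 0.98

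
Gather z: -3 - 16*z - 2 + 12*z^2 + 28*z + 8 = 12*z^2 + 12*z + 3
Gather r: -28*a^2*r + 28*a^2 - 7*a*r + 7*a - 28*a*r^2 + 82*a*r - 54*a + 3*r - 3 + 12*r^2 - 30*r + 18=28*a^2 - 47*a + r^2*(12 - 28*a) + r*(-28*a^2 + 75*a - 27) + 15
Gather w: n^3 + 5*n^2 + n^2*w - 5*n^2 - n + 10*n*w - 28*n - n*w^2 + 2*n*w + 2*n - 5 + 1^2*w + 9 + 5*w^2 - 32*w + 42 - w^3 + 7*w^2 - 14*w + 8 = n^3 - 27*n - w^3 + w^2*(12 - n) + w*(n^2 + 12*n - 45) + 54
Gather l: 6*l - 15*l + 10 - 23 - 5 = -9*l - 18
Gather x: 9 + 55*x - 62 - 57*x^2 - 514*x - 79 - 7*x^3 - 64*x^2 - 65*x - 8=-7*x^3 - 121*x^2 - 524*x - 140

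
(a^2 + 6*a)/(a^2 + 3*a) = (a + 6)/(a + 3)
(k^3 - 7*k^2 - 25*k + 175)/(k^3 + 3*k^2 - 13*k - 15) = (k^2 - 12*k + 35)/(k^2 - 2*k - 3)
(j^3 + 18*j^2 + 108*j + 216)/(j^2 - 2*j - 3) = (j^3 + 18*j^2 + 108*j + 216)/(j^2 - 2*j - 3)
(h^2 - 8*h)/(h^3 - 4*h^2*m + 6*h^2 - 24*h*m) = (h - 8)/(h^2 - 4*h*m + 6*h - 24*m)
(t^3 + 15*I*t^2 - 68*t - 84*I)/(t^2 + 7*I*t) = t + 8*I - 12/t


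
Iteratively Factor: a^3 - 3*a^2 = (a)*(a^2 - 3*a) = a*(a - 3)*(a)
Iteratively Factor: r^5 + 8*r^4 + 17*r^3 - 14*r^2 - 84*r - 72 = (r + 2)*(r^4 + 6*r^3 + 5*r^2 - 24*r - 36) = (r + 2)*(r + 3)*(r^3 + 3*r^2 - 4*r - 12) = (r + 2)*(r + 3)^2*(r^2 - 4) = (r + 2)^2*(r + 3)^2*(r - 2)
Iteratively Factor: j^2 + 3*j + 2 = (j + 1)*(j + 2)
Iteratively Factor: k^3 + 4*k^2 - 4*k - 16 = (k - 2)*(k^2 + 6*k + 8) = (k - 2)*(k + 4)*(k + 2)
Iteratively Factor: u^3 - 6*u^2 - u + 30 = (u - 5)*(u^2 - u - 6) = (u - 5)*(u - 3)*(u + 2)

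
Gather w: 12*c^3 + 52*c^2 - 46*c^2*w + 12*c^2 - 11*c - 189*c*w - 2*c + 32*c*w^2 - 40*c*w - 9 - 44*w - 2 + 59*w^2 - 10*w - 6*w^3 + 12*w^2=12*c^3 + 64*c^2 - 13*c - 6*w^3 + w^2*(32*c + 71) + w*(-46*c^2 - 229*c - 54) - 11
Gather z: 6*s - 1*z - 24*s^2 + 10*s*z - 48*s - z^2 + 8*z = -24*s^2 - 42*s - z^2 + z*(10*s + 7)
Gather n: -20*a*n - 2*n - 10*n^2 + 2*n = -20*a*n - 10*n^2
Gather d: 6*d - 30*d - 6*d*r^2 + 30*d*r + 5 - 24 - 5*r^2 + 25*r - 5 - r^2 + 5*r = d*(-6*r^2 + 30*r - 24) - 6*r^2 + 30*r - 24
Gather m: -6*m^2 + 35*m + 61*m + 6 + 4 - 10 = -6*m^2 + 96*m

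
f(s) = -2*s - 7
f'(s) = -2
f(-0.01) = -6.98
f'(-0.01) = -2.00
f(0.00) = -7.00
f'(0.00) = -2.00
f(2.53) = -12.06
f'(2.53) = -2.00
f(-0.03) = -6.94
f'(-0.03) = -2.00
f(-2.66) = -1.68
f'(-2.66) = -2.00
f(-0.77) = -5.46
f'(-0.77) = -2.00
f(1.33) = -9.66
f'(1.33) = -2.00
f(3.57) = -14.14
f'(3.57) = -2.00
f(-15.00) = 23.00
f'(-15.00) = -2.00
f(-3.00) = -1.00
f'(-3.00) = -2.00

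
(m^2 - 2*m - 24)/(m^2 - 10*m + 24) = (m + 4)/(m - 4)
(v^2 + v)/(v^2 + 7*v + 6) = v/(v + 6)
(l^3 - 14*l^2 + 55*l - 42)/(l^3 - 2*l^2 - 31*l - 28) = (l^2 - 7*l + 6)/(l^2 + 5*l + 4)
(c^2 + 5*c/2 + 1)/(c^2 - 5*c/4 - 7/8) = 4*(c + 2)/(4*c - 7)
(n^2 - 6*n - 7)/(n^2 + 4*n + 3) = (n - 7)/(n + 3)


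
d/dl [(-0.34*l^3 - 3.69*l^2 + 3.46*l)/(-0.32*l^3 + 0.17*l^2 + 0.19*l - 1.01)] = (-1.2386*l^4 + 2.0852*l^3 - 0.2591*l^2 + 7.4538*l - 3.4946)/(0.1024*l^6 - 0.1088*l^5 - 0.0927*l^4 + 0.711*l^3 - 0.3073*l^2 - 0.3838*l + 1.0201)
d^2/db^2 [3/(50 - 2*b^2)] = 3*(-3*b^2 - 25)/(b^2 - 25)^3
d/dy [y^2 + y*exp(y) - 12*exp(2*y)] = y*exp(y) + 2*y - 24*exp(2*y) + exp(y)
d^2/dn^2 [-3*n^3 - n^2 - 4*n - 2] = -18*n - 2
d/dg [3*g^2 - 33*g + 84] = 6*g - 33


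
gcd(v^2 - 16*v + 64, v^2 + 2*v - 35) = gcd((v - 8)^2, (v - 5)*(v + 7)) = 1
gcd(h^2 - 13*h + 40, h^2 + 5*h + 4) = 1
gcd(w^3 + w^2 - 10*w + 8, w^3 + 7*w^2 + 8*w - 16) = w^2 + 3*w - 4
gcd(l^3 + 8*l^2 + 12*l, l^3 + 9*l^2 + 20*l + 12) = l^2 + 8*l + 12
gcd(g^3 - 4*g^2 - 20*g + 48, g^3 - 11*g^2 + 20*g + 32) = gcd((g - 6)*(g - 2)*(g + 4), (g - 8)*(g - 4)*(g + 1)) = 1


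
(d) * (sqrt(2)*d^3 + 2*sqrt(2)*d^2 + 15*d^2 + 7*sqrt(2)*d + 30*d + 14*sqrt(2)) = sqrt(2)*d^4 + 2*sqrt(2)*d^3 + 15*d^3 + 7*sqrt(2)*d^2 + 30*d^2 + 14*sqrt(2)*d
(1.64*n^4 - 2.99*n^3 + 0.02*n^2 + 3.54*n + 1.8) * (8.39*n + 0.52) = 13.7596*n^5 - 24.2333*n^4 - 1.387*n^3 + 29.711*n^2 + 16.9428*n + 0.936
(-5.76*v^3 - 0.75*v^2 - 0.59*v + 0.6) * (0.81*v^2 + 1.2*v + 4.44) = -4.6656*v^5 - 7.5195*v^4 - 26.9523*v^3 - 3.552*v^2 - 1.8996*v + 2.664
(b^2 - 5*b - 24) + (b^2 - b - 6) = 2*b^2 - 6*b - 30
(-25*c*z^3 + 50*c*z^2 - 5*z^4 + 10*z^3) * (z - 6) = -25*c*z^4 + 200*c*z^3 - 300*c*z^2 - 5*z^5 + 40*z^4 - 60*z^3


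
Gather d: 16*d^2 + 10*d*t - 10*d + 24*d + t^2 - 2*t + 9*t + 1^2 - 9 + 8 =16*d^2 + d*(10*t + 14) + t^2 + 7*t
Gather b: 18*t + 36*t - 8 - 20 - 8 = 54*t - 36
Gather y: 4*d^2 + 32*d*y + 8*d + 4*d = 4*d^2 + 32*d*y + 12*d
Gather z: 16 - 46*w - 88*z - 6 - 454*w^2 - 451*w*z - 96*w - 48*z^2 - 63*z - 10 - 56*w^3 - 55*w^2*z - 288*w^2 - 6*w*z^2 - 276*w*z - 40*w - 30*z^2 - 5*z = -56*w^3 - 742*w^2 - 182*w + z^2*(-6*w - 78) + z*(-55*w^2 - 727*w - 156)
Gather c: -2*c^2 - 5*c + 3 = -2*c^2 - 5*c + 3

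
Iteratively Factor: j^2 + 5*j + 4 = (j + 4)*(j + 1)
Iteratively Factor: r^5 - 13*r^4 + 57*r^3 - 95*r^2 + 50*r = (r - 2)*(r^4 - 11*r^3 + 35*r^2 - 25*r) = (r - 2)*(r - 1)*(r^3 - 10*r^2 + 25*r) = (r - 5)*(r - 2)*(r - 1)*(r^2 - 5*r) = r*(r - 5)*(r - 2)*(r - 1)*(r - 5)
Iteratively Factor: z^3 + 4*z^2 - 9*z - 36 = (z - 3)*(z^2 + 7*z + 12) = (z - 3)*(z + 4)*(z + 3)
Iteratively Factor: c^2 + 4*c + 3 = (c + 1)*(c + 3)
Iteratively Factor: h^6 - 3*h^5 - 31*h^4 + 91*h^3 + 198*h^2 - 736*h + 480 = (h - 1)*(h^5 - 2*h^4 - 33*h^3 + 58*h^2 + 256*h - 480) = (h - 5)*(h - 1)*(h^4 + 3*h^3 - 18*h^2 - 32*h + 96) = (h - 5)*(h - 1)*(h + 4)*(h^3 - h^2 - 14*h + 24) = (h - 5)*(h - 1)*(h + 4)^2*(h^2 - 5*h + 6) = (h - 5)*(h - 3)*(h - 1)*(h + 4)^2*(h - 2)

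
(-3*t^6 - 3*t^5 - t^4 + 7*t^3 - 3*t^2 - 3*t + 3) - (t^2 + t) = -3*t^6 - 3*t^5 - t^4 + 7*t^3 - 4*t^2 - 4*t + 3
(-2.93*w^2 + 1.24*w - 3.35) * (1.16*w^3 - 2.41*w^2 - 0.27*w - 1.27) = -3.3988*w^5 + 8.4997*w^4 - 6.0833*w^3 + 11.4598*w^2 - 0.6703*w + 4.2545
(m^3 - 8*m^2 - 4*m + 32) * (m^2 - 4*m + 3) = m^5 - 12*m^4 + 31*m^3 + 24*m^2 - 140*m + 96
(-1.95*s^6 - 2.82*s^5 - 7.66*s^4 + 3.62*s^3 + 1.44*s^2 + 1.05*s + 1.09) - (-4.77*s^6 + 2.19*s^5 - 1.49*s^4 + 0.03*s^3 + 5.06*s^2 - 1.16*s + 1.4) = 2.82*s^6 - 5.01*s^5 - 6.17*s^4 + 3.59*s^3 - 3.62*s^2 + 2.21*s - 0.31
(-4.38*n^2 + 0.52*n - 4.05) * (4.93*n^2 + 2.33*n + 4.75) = -21.5934*n^4 - 7.6418*n^3 - 39.5599*n^2 - 6.9665*n - 19.2375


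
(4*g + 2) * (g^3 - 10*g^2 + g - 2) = 4*g^4 - 38*g^3 - 16*g^2 - 6*g - 4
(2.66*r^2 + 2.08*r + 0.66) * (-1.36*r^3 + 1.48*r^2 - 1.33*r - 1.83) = -3.6176*r^5 + 1.108*r^4 - 1.357*r^3 - 6.6574*r^2 - 4.6842*r - 1.2078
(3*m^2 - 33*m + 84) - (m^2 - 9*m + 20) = 2*m^2 - 24*m + 64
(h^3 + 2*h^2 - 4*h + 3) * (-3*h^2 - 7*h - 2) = -3*h^5 - 13*h^4 - 4*h^3 + 15*h^2 - 13*h - 6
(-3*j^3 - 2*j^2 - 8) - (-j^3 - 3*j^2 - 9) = -2*j^3 + j^2 + 1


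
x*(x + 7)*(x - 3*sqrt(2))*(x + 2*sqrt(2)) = x^4 - sqrt(2)*x^3 + 7*x^3 - 12*x^2 - 7*sqrt(2)*x^2 - 84*x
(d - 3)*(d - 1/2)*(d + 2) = d^3 - 3*d^2/2 - 11*d/2 + 3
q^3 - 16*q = q*(q - 4)*(q + 4)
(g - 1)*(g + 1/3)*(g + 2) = g^3 + 4*g^2/3 - 5*g/3 - 2/3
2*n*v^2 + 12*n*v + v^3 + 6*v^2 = v*(2*n + v)*(v + 6)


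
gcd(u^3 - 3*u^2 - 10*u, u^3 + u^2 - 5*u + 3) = 1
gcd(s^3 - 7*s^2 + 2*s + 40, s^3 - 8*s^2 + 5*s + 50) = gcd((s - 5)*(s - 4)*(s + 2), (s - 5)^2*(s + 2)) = s^2 - 3*s - 10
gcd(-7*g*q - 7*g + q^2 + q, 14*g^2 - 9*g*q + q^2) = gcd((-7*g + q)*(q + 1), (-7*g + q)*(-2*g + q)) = -7*g + q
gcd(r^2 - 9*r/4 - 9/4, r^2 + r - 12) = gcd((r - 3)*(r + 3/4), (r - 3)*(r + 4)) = r - 3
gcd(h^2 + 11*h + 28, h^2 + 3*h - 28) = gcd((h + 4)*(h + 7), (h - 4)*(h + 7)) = h + 7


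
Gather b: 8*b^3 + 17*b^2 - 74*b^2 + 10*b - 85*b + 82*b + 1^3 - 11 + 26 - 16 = 8*b^3 - 57*b^2 + 7*b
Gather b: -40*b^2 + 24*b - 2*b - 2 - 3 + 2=-40*b^2 + 22*b - 3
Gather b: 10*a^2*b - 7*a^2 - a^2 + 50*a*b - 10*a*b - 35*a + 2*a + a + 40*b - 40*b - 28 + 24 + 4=-8*a^2 - 32*a + b*(10*a^2 + 40*a)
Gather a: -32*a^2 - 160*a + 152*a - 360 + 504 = -32*a^2 - 8*a + 144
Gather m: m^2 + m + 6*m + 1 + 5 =m^2 + 7*m + 6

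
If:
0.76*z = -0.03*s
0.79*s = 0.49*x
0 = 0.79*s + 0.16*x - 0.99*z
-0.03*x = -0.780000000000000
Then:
No Solution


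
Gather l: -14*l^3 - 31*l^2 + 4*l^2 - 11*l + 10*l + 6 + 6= -14*l^3 - 27*l^2 - l + 12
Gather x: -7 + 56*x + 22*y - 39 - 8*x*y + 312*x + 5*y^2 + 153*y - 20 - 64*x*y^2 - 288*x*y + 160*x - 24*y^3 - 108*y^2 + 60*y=x*(-64*y^2 - 296*y + 528) - 24*y^3 - 103*y^2 + 235*y - 66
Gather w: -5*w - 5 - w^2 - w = -w^2 - 6*w - 5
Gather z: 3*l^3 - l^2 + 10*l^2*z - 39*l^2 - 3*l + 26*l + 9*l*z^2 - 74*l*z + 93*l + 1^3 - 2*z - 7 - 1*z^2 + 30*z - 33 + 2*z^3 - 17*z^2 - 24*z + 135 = 3*l^3 - 40*l^2 + 116*l + 2*z^3 + z^2*(9*l - 18) + z*(10*l^2 - 74*l + 4) + 96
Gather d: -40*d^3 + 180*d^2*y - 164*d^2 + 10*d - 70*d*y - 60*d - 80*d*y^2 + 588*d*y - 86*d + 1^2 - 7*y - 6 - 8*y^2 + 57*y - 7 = -40*d^3 + d^2*(180*y - 164) + d*(-80*y^2 + 518*y - 136) - 8*y^2 + 50*y - 12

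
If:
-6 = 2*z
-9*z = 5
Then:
No Solution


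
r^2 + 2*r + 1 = (r + 1)^2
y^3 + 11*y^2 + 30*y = y*(y + 5)*(y + 6)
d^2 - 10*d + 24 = (d - 6)*(d - 4)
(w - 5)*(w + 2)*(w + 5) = w^3 + 2*w^2 - 25*w - 50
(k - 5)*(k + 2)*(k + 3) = k^3 - 19*k - 30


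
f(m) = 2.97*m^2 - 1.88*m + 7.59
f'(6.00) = 33.76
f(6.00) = 103.23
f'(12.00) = 69.40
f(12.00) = 412.71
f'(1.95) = 9.70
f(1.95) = 15.22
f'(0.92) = 3.58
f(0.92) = 8.37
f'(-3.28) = -21.36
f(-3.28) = 45.71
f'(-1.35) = -9.90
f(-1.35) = 15.54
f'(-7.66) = -47.38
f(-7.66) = 196.26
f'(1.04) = 4.30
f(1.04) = 8.85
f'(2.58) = 13.45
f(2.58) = 22.51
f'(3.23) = 17.31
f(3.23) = 32.50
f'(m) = 5.94*m - 1.88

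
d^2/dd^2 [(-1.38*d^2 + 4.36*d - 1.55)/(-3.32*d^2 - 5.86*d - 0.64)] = (-149.81168*d^3 + 84.9149760000001*d^2 + 236.518128*d + 133.699864)/(36.594368*d^6 + 193.773792*d^5 + 363.185424*d^4 + 275.938024*d^3 + 70.011648*d^2 + 7.200768*d + 0.262144)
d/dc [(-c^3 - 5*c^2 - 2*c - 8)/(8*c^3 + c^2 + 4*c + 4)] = 3*(13*c^4 + 8*c^3 + 54*c^2 - 8*c + 8)/(64*c^6 + 16*c^5 + 65*c^4 + 72*c^3 + 24*c^2 + 32*c + 16)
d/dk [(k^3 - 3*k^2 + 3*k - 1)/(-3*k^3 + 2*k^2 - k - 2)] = (-7*k^4 + 16*k^3 - 18*k^2 + 16*k - 7)/(9*k^6 - 12*k^5 + 10*k^4 + 8*k^3 - 7*k^2 + 4*k + 4)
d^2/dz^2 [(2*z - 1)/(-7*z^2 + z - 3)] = 2*(-(2*z - 1)*(14*z - 1)^2 + 3*(14*z - 3)*(7*z^2 - z + 3))/(7*z^2 - z + 3)^3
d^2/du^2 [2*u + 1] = 0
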